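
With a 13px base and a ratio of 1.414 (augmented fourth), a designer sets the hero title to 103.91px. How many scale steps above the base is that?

6

1.414ⁿ = 103.91 / 13 = 7.9931
n = ln(7.9931) / ln(1.414) = 2.0786 / 0.3464 ≈ 6.00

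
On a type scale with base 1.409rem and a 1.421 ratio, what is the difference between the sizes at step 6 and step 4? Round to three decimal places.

Step 4: 1.409 × 1.421⁴ = 5.74496rem
Step 6: 1.409 × 1.421⁶ = 11.60047rem
Difference: 11.60047 − 5.74496 = 5.85551rem

5.856rem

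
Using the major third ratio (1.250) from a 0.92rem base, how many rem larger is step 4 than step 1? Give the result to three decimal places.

Step 1: 0.92 × 1.250 = 1.15000rem
Step 4: 0.92 × 1.250⁴ = 2.24609rem
Difference: 2.24609 − 1.15000 = 1.09609rem

1.096rem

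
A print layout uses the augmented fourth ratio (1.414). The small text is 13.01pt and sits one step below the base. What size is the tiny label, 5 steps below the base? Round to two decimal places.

The gap is -5 − (-1) = -4 steps, so the factor is 1.414^-4.
13.01 ÷ 1.414⁴ = 13.01 ÷ 3.99758 ≈ 3.254

3.25pt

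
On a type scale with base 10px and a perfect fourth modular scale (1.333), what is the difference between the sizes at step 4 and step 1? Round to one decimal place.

18.2px

Step 1: 10.0 × 1.333 = 13.330px
Step 4: 10.0 × 1.333⁴ = 31.573px
Difference: 31.573 − 13.330 = 18.243px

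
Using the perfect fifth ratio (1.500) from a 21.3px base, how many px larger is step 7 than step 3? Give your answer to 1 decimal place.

292.0px

Step 3: 21.3 × 1.500³ = 71.888px
Step 7: 21.3 × 1.500⁷ = 363.930px
Difference: 363.930 − 71.888 = 292.042px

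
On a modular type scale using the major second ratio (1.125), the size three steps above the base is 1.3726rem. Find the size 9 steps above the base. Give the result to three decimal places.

Moving from step +3 to step +9 is 6 steps up, so multiply by r⁶.
1.3726 × 1.125⁶ = 1.3726 × 2.02729 ≈ 2.783

2.783rem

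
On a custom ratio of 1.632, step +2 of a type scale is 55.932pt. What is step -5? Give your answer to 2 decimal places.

1.81pt

Moving from step +2 to step -5 is 7 steps down, so divide by r⁷.
55.932 ÷ 1.632⁷ = 55.932 ÷ 30.83480 ≈ 1.814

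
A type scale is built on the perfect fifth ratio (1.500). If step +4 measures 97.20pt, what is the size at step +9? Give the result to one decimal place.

738.1pt

The gap is 9 − (4) = 5 steps, so the factor is 1.500^5.
97.20 × 1.500⁵ = 97.20 × 7.59375 ≈ 738.113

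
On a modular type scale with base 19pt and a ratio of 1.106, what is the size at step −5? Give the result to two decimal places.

19.0 ÷ 1.106⁵ = 19.0 ÷ 1.65491 ≈ 11.48

11.48pt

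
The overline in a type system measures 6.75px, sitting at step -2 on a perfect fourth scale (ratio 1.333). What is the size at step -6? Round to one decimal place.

2.1px

Moving from step -2 to step -6 is 4 steps down, so divide by r⁴.
6.75 ÷ 1.333⁴ = 6.75 ÷ 3.15733 ≈ 2.138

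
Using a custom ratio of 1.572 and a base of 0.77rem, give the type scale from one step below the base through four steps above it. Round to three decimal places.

0.490rem, 0.770rem, 1.210rem, 1.903rem, 2.991rem, 4.702rem

Step -1: 0.77 ÷ 1.572 = 0.490
Step 0: 0.77rem
Step 1: 0.77 × 1.572 = 1.210
Step 2: 0.77 × 1.572² = 1.903
Step 3: 0.77 × 1.572³ = 2.991
Step 4: 0.77 × 1.572⁴ = 4.702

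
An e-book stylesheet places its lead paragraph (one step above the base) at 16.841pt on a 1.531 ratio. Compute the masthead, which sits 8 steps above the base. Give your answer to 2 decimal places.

332.04pt

16.841 × 1.531⁷ = 16.841 × 19.71634 ≈ 332.043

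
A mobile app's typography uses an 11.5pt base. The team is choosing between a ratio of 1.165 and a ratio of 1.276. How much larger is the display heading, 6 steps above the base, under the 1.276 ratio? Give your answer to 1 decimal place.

At 1.165: 11.5 × 1.165⁶ = 28.751pt
At 1.276: 11.5 × 1.276⁶ = 49.637pt
Difference: 49.637 − 28.751 = 20.886pt

20.9pt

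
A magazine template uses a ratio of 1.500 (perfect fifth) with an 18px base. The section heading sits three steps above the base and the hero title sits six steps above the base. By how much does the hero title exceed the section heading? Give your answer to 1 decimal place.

144.3px

Step 3: 18.0 × 1.500³ = 60.750px
Step 6: 18.0 × 1.500⁶ = 205.031px
Difference: 205.031 − 60.750 = 144.281px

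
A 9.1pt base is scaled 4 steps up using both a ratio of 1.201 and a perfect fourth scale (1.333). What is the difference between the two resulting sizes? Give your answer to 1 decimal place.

9.8pt

At 1.201: 9.1 × 1.201⁴ = 18.933pt
Perfect fourth: 9.1 × 1.333⁴ = 28.732pt
Difference: 28.732 − 18.933 = 9.799pt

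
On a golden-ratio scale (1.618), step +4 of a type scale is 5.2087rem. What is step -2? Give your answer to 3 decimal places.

0.290rem

Moving from step +4 to step -2 is 6 steps down, so divide by r⁶.
5.2087 ÷ 1.618⁶ = 5.2087 ÷ 17.94201 ≈ 0.290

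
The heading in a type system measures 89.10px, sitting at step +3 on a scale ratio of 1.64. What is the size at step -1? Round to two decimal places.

12.32px

The gap is -1 − (3) = -4 steps, so the factor is 1.64^-4.
89.10 ÷ 1.64⁴ = 89.10 ÷ 7.23395 ≈ 12.317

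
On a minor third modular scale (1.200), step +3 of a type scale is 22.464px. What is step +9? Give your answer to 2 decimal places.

67.08px

Moving from step +3 to step +9 is 6 steps up, so multiply by r⁶.
22.464 × 1.200⁶ = 22.464 × 2.98598 ≈ 67.077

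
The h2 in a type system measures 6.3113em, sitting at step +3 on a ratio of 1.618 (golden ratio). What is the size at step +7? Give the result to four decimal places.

43.2547em

6.3113 × 1.618⁴ = 6.3113 × 6.85353 ≈ 43.2547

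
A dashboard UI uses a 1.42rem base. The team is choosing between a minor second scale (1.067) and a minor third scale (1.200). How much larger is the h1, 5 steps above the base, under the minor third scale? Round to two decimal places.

Minor second: 1.42 × 1.067⁵ = 1.9639rem
Minor third: 1.42 × 1.200⁵ = 3.5334rem
Difference: 3.5334 − 1.9639 = 1.5695rem

1.57rem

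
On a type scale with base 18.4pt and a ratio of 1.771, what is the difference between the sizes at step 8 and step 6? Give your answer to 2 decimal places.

1212.89pt

Step 6: 18.4 × 1.771⁶ = 567.7135pt
Step 8: 18.4 × 1.771⁸ = 1780.5998pt
Difference: 1780.5998 − 567.7135 = 1212.8863pt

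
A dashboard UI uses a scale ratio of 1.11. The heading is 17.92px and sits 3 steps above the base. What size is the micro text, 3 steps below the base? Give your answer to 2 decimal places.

9.58px

Moving from step +3 to step -3 is 6 steps down, so divide by r⁶.
17.92 ÷ 1.11⁶ = 17.92 ÷ 1.87041 ≈ 9.581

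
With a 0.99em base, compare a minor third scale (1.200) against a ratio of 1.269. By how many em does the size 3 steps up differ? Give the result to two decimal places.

Minor third: 0.99 × 1.200³ = 1.7107em
At 1.269: 0.99 × 1.269³ = 2.0231em
Difference: 2.0231 − 1.7107 = 0.3124em

0.31em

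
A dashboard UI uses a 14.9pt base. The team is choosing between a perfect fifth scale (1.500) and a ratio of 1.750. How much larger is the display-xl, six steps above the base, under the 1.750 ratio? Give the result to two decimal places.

Perfect fifth: 14.9 × 1.500⁶ = 169.7203pt
At 1.750: 14.9 × 1.750⁶ = 427.9712pt
Difference: 427.9712 − 169.7203 = 258.2509pt

258.25pt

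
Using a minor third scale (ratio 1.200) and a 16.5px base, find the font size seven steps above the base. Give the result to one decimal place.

59.1px

A modular type scale is a geometric sequence: sizeₙ = base × rⁿ.
16.5 × 1.200⁷ = 16.5 × 3.58318 ≈ 59.12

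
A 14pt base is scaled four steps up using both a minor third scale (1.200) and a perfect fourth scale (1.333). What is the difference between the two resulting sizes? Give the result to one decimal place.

Minor third: 14.0 × 1.200⁴ = 29.030pt
Perfect fourth: 14.0 × 1.333⁴ = 44.203pt
Difference: 44.203 − 29.030 = 15.173pt

15.2pt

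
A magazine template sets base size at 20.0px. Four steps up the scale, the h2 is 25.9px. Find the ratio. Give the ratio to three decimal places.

1.067

The ratio satisfies 20.0 × r⁴ = 25.9, so r = (25.9 / 20.0)^(1/4).
r = 1.2950^(1/4) ≈ 1.0668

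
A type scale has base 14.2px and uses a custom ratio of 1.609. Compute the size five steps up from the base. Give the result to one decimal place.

A modular type scale is a geometric sequence: sizeₙ = base × rⁿ.
14.2 × 1.609⁵ = 14.2 × 10.78401 ≈ 153.13

153.1px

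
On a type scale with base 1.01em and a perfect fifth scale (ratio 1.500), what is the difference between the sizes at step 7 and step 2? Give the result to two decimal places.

Step 2: 1.01 × 1.500² = 2.2725em
Step 7: 1.01 × 1.500⁷ = 17.2568em
Difference: 17.2568 − 2.2725 = 14.9843em

14.98em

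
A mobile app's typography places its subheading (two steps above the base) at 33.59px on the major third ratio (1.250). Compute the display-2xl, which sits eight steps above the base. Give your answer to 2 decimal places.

Moving from step +2 to step +8 is 6 steps up, so multiply by r⁶.
33.59 × 1.250⁶ = 33.59 × 3.81470 ≈ 128.136

128.14px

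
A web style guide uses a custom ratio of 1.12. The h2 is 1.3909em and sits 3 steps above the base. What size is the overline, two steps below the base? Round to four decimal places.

0.7892em

The gap is -2 − (3) = -5 steps, so the factor is 1.12^-5.
1.3909 ÷ 1.12⁵ = 1.3909 ÷ 1.76234 ≈ 0.7892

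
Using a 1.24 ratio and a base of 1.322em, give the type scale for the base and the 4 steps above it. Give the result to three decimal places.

Step 0: 1.322em
Step 1: 1.322 × 1.24 = 1.639
Step 2: 1.322 × 1.24² = 2.033
Step 3: 1.322 × 1.24³ = 2.521
Step 4: 1.322 × 1.24⁴ = 3.125

1.322em, 1.639em, 2.033em, 2.521em, 3.125em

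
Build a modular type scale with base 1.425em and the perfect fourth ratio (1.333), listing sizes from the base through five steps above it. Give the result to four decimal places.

1.4250em, 1.8995em, 2.5321em, 3.3752em, 4.4992em, 5.9974em

Step 0: 1.425em
Step 1: 1.425 × 1.333 = 1.8995
Step 2: 1.425 × 1.333² = 2.5321
Step 3: 1.425 × 1.333³ = 3.3752
Step 4: 1.425 × 1.333⁴ = 4.4992
Step 5: 1.425 × 1.333⁵ = 5.9974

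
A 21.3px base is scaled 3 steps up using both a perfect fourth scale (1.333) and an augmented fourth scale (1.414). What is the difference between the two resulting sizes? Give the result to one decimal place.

Perfect fourth: 21.3 × 1.333³ = 50.451px
Augmented fourth: 21.3 × 1.414³ = 60.218px
Difference: 60.218 − 50.451 = 9.767px

9.8px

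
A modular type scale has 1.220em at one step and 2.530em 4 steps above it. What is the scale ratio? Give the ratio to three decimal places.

1.200

r⁴ = 2.530 / 1.220, so r = (2.530/1.220)^(1/4).
r = 2.0738^(1/4) ≈ 1.2000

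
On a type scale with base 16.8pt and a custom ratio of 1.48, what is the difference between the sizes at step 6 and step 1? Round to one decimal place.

Step 1: 16.8 × 1.48 = 24.864pt
Step 6: 16.8 × 1.48⁶ = 176.555pt
Difference: 176.555 − 24.864 = 151.691pt

151.7pt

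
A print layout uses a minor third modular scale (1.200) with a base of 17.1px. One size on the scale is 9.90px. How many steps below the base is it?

3

1.200ⁿ = 17.1 / 9.90 = 1.7273
n = ln(1.7273) / ln(1.200) = 0.5465 / 0.1823 ≈ 3.00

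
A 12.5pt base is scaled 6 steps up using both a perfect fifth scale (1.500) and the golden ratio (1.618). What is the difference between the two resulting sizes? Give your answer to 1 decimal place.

Perfect fifth: 12.5 × 1.500⁶ = 142.383pt
Golden ratio: 12.5 × 1.618⁶ = 224.275pt
Difference: 224.275 − 142.383 = 81.892pt

81.9pt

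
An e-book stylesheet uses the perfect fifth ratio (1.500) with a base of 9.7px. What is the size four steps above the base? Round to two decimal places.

49.11px

Every step multiplies by the scale ratio.
9.7 × 1.500⁴ = 9.7 × 5.06250 ≈ 49.11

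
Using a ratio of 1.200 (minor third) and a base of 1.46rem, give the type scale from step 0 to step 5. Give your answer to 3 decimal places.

1.460rem, 1.752rem, 2.102rem, 2.523rem, 3.027rem, 3.633rem

Step 0: 1.46rem
Step 1: 1.46 × 1.200 = 1.752
Step 2: 1.46 × 1.200² = 2.102
Step 3: 1.46 × 1.200³ = 2.523
Step 4: 1.46 × 1.200⁴ = 3.027
Step 5: 1.46 × 1.200⁵ = 3.633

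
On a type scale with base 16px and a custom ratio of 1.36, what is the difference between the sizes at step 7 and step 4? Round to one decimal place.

83.0px

Step 4: 16.0 × 1.36⁴ = 54.736px
Step 7: 16.0 × 1.36⁷ = 137.687px
Difference: 137.687 − 54.736 = 82.951px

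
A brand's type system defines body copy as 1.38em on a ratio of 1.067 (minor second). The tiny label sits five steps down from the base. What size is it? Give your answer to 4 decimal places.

0.9978em

A modular type scale is a geometric sequence: sizeₙ = base × rⁿ.
1.38 ÷ 1.067⁵ = 1.38 ÷ 1.38300 ≈ 0.9978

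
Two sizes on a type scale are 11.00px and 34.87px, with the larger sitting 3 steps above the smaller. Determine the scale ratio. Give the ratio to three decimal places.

1.469

The ratio satisfies 11.00 × r³ = 34.87, so r = (34.87 / 11.00)^(1/3).
r = 3.1700^(1/3) ≈ 1.4690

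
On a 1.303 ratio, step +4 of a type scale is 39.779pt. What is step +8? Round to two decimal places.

The gap is 8 − (4) = 4 steps, so the factor is 1.303^4.
39.779 × 1.303⁴ = 39.779 × 2.88256 ≈ 114.665

114.67pt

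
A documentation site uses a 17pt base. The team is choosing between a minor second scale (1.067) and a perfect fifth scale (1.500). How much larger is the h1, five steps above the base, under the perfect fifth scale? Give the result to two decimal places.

105.58pt

Minor second: 17.0 × 1.067⁵ = 23.5110pt
Perfect fifth: 17.0 × 1.500⁵ = 129.0938pt
Difference: 129.0938 − 23.5110 = 105.5828pt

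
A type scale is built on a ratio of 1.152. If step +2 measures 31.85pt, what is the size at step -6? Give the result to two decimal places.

10.27pt

Moving from step +2 to step -6 is 8 steps down, so divide by r⁸.
31.85 ÷ 1.152⁸ = 31.85 ÷ 3.10184 ≈ 10.268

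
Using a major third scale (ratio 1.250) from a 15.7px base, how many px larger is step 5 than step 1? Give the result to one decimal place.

28.3px

Step 1: 15.7 × 1.250 = 19.625px
Step 5: 15.7 × 1.250⁵ = 47.913px
Difference: 47.913 − 19.625 = 28.288px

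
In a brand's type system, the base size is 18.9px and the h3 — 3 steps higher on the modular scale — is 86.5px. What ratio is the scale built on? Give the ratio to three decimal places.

1.660

The ratio satisfies 18.9 × r³ = 86.5, so r = (86.5 / 18.9)^(1/3).
r = 4.5767^(1/3) ≈ 1.6603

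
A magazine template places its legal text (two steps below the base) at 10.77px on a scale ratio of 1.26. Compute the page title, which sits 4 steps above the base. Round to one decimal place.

43.1px

The gap is 4 − (-2) = 6 steps, so the factor is 1.26^6.
10.77 × 1.26⁶ = 10.77 × 4.00150 ≈ 43.096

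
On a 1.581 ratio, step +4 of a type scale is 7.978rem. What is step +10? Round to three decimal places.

124.591rem

7.978 × 1.581⁶ = 7.978 × 15.61677 ≈ 124.591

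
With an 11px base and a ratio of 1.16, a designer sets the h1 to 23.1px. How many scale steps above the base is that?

1.16ⁿ = 23.1 / 11 = 2.1000
n = ln(2.1000) / ln(1.16) = 0.7419 / 0.1484 ≈ 5.00

5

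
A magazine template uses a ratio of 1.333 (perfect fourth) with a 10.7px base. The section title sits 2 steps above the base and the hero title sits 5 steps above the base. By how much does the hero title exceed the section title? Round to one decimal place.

Step 2: 10.7 × 1.333² = 19.013px
Step 5: 10.7 × 1.333⁵ = 45.033px
Difference: 45.033 − 19.013 = 26.020px

26.0px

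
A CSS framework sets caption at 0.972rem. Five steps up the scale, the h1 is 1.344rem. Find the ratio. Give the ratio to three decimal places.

1.067

r⁵ = 1.344 / 0.972, so r = (1.344/0.972)^(1/5).
r = 1.3827^(1/5) ≈ 1.0670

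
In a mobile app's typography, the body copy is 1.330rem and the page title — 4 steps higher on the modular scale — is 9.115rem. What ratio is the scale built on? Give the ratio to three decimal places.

r⁴ = 9.115 / 1.330, so r = (9.115/1.330)^(1/4).
r = 6.8534^(1/4) ≈ 1.6180

1.618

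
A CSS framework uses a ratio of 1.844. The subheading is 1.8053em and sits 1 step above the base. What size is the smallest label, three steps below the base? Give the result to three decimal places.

0.156em

The gap is -3 − (1) = -4 steps, so the factor is 1.844^-4.
1.8053 ÷ 1.844⁴ = 1.8053 ÷ 11.56228 ≈ 0.156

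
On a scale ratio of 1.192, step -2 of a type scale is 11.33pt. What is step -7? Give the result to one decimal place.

Moving from step -2 to step -7 is 5 steps down, so divide by r⁵.
11.33 ÷ 1.192⁵ = 11.33 ÷ 2.40647 ≈ 4.708

4.7pt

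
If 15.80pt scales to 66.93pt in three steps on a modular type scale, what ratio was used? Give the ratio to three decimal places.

r³ = 66.93 / 15.80, so r = (66.93/15.80)^(1/3).
r = 4.2361^(1/3) ≈ 1.6180

1.618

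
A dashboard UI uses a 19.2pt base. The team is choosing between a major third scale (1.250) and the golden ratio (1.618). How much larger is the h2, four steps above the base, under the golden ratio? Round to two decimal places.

Major third: 19.2 × 1.250⁴ = 46.8750pt
Golden ratio: 19.2 × 1.618⁴ = 131.5877pt
Difference: 131.5877 − 46.8750 = 84.7127pt

84.71pt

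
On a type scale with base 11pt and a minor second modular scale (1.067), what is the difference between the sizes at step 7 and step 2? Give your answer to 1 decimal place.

Step 2: 11.0 × 1.067² = 12.523pt
Step 7: 11.0 × 1.067⁷ = 17.320pt
Difference: 17.320 − 12.523 = 4.797pt

4.8pt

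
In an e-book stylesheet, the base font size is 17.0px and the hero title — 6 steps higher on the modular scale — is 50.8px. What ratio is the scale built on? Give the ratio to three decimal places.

The ratio satisfies 17.0 × r⁶ = 50.8, so r = (50.8 / 17.0)^(1/6).
r = 2.9882^(1/6) ≈ 1.2002

1.200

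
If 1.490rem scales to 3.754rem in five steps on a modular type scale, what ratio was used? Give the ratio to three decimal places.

1.203

r⁵ = 3.754 / 1.490, so r = (3.754/1.490)^(1/5).
r = 2.5195^(1/5) ≈ 1.2030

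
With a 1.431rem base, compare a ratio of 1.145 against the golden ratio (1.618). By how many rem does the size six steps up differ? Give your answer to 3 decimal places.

At 1.145: 1.431 × 1.145⁶ = 3.22458rem
Golden ratio: 1.431 × 1.618⁶ = 25.67502rem
Difference: 25.67502 − 3.22458 = 22.45044rem

22.450rem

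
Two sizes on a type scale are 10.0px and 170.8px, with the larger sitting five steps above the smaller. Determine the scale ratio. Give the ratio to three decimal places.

r⁵ = 170.8 / 10.0, so r = (170.8/10.0)^(1/5).
r = 17.0800^(1/5) ≈ 1.7640

1.764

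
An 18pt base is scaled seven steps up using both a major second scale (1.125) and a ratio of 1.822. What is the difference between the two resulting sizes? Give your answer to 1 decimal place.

1158.8pt

Major second: 18.0 × 1.125⁷ = 41.053pt
At 1.822: 18.0 × 1.822⁷ = 1199.806pt
Difference: 1199.806 − 41.053 = 1158.753pt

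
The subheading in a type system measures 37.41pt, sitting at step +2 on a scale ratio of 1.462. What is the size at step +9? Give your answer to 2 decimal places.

Moving from step +2 to step +9 is 7 steps up, so multiply by r⁷.
37.41 × 1.462⁷ = 37.41 × 14.27682 ≈ 534.096

534.10pt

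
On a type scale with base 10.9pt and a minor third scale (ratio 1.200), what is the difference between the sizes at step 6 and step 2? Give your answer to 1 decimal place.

16.9pt

Step 2: 10.9 × 1.200² = 15.696pt
Step 6: 10.9 × 1.200⁶ = 32.547pt
Difference: 32.547 − 15.696 = 16.851pt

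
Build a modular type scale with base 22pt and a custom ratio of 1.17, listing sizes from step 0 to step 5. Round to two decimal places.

Step 0: 22pt
Step 1: 22.0 × 1.17 = 25.74
Step 2: 22.0 × 1.17² = 30.12
Step 3: 22.0 × 1.17³ = 35.24
Step 4: 22.0 × 1.17⁴ = 41.23
Step 5: 22.0 × 1.17⁵ = 48.23

22.00pt, 25.74pt, 30.12pt, 35.24pt, 41.23pt, 48.23pt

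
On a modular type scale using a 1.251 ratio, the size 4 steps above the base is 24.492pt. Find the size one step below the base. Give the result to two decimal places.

24.492 ÷ 1.251⁵ = 24.492 ÷ 3.06398 ≈ 7.994

7.99pt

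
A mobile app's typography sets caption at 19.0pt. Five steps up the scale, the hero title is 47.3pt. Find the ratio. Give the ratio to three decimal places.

1.200

The ratio satisfies 19.0 × r⁵ = 47.3, so r = (47.3 / 19.0)^(1/5).
r = 2.4895^(1/5) ≈ 1.2001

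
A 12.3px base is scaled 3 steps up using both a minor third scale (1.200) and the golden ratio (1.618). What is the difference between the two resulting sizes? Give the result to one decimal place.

Minor third: 12.3 × 1.200³ = 21.254px
Golden ratio: 12.3 × 1.618³ = 52.100px
Difference: 52.100 − 21.254 = 30.846px

30.8px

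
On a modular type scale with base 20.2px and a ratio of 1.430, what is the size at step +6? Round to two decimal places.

Each step on a modular scale multiplies by the ratio, so the size n steps from the base is base × ratioⁿ.
20.2 × 1.430⁶ = 20.2 × 8.55099 ≈ 172.73

172.73px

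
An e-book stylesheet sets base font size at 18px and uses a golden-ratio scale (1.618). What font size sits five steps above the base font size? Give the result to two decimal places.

18.0 × 1.618⁵ = 18.0 × 11.08901 ≈ 199.60

199.60px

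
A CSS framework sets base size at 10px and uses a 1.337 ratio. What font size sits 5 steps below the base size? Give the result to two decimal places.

2.34px

10.0 ÷ 1.337⁵ = 10.0 ÷ 4.27225 ≈ 2.34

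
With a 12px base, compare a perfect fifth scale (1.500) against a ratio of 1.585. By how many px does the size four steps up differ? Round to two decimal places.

14.99px

Perfect fifth: 12.0 × 1.500⁴ = 60.7500px
At 1.585: 12.0 × 1.585⁴ = 75.7353px
Difference: 75.7353 − 60.7500 = 14.9853px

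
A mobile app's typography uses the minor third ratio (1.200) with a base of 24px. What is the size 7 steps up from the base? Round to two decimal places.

86.00px

A modular type scale is a geometric sequence: sizeₙ = base × rⁿ.
24.0 × 1.200⁷ = 24.0 × 3.58318 ≈ 86.00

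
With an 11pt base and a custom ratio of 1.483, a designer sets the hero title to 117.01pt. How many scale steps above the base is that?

6

1.483ⁿ = 117.01 / 11 = 10.6373
n = ln(10.6373) / ln(1.483) = 2.3644 / 0.3941 ≈ 6.00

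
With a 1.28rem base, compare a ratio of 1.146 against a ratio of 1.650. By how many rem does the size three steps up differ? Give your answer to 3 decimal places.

3.823rem

At 1.146: 1.28 × 1.146³ = 1.92648rem
At 1.650: 1.28 × 1.650³ = 5.74992rem
Difference: 5.74992 − 1.92648 = 3.82344rem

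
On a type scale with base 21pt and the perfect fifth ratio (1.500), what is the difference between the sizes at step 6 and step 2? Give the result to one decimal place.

Step 2: 21.0 × 1.500² = 47.250pt
Step 6: 21.0 × 1.500⁶ = 239.203pt
Difference: 239.203 − 47.250 = 191.953pt

192.0pt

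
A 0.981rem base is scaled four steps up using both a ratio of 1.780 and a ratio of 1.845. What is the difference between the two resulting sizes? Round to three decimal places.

1.519rem

At 1.780: 0.981 × 1.780⁴ = 9.84802rem
At 1.845: 0.981 × 1.845⁴ = 11.36723rem
Difference: 11.36723 − 9.84802 = 1.51921rem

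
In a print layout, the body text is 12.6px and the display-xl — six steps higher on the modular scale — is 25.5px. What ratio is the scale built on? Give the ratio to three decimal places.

r⁶ = 25.5 / 12.6, so r = (25.5/12.6)^(1/6).
r = 2.0238^(1/6) ≈ 1.1247

1.125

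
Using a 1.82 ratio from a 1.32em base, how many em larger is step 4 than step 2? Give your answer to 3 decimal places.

Step 2: 1.32 × 1.82² = 4.37237em
Step 4: 1.32 × 1.82⁴ = 14.48303em
Difference: 14.48303 − 4.37237 = 10.11066em

10.111em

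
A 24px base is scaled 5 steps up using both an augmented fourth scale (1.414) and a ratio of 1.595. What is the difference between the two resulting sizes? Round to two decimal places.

Augmented fourth: 24.0 × 1.414⁵ = 135.6620px
At 1.595: 24.0 × 1.595⁵ = 247.7506px
Difference: 247.7506 − 135.6620 = 112.0886px

112.09px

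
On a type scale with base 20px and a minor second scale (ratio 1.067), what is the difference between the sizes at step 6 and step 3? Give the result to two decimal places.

Step 3: 20.0 × 1.067³ = 24.2954px
Step 6: 20.0 × 1.067⁶ = 29.5132px
Difference: 29.5132 − 24.2954 = 5.2178px

5.22px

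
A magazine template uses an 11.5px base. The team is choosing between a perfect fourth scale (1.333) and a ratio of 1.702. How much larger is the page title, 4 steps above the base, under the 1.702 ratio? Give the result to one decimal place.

Perfect fourth: 11.5 × 1.333⁴ = 36.309px
At 1.702: 11.5 × 1.702⁴ = 96.502px
Difference: 96.502 − 36.309 = 60.193px

60.2px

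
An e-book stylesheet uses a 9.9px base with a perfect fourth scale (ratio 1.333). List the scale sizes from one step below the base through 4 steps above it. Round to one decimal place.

Step -1: 9.9 ÷ 1.333 = 7.4
Step 0: 9.9px
Step 1: 9.9 × 1.333 = 13.2
Step 2: 9.9 × 1.333² = 17.6
Step 3: 9.9 × 1.333³ = 23.4
Step 4: 9.9 × 1.333⁴ = 31.3

7.4px, 9.9px, 13.2px, 17.6px, 23.4px, 31.3px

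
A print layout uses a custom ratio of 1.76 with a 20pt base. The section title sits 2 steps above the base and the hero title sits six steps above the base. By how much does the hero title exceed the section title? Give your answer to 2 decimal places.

Step 2: 20.0 × 1.76² = 61.9520pt
Step 6: 20.0 × 1.76⁶ = 594.4372pt
Difference: 594.4372 − 61.9520 = 532.4852pt

532.49pt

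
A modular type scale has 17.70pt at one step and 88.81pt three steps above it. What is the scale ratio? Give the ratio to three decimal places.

1.712

The ratio satisfies 17.70 × r³ = 88.81, so r = (88.81 / 17.70)^(1/3).
r = 5.0175^(1/3) ≈ 1.7120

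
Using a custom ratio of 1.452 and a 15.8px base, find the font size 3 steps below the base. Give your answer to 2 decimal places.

15.8 ÷ 1.452³ = 15.8 ÷ 3.06126 ≈ 5.16

5.16px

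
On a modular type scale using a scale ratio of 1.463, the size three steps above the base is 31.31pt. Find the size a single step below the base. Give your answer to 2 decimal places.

6.83pt

31.31 ÷ 1.463⁴ = 31.31 ÷ 4.58118 ≈ 6.834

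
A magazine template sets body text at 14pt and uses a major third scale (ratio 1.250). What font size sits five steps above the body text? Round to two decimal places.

42.72pt

14.0 × 1.250⁵ = 14.0 × 3.05176 ≈ 42.72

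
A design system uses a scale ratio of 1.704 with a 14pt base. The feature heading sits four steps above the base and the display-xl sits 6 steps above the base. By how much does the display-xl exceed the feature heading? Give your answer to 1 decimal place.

Step 4: 14.0 × 1.704⁴ = 118.034pt
Step 6: 14.0 × 1.704⁶ = 342.725pt
Difference: 342.725 − 118.034 = 224.691pt

224.7pt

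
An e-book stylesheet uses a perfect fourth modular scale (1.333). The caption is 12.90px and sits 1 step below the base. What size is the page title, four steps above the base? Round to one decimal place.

54.3px

12.90 × 1.333⁵ = 12.90 × 4.20873 ≈ 54.293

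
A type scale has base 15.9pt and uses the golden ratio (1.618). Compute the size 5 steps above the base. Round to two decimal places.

15.9 × 1.618⁵ = 15.9 × 11.08901 ≈ 176.32

176.32pt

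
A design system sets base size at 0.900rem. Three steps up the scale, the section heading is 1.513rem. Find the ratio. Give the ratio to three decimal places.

r³ = 1.513 / 0.900, so r = (1.513/0.900)^(1/3).
r = 1.6811^(1/3) ≈ 1.1890

1.189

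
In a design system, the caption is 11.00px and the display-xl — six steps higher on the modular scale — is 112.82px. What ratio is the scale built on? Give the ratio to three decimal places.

r⁶ = 112.82 / 11.00, so r = (112.82/11.00)^(1/6).
r = 10.2564^(1/6) ≈ 1.4740

1.474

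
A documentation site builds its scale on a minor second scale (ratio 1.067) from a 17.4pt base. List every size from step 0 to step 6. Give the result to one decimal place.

17.4pt, 18.6pt, 19.8pt, 21.1pt, 22.6pt, 24.1pt, 25.7pt

Step 0: 17.4pt
Step 1: 17.4 × 1.067 = 18.6
Step 2: 17.4 × 1.067² = 19.8
Step 3: 17.4 × 1.067³ = 21.1
Step 4: 17.4 × 1.067⁴ = 22.6
Step 5: 17.4 × 1.067⁵ = 24.1
Step 6: 17.4 × 1.067⁶ = 25.7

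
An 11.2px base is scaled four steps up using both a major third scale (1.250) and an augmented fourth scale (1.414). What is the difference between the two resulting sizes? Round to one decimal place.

Major third: 11.2 × 1.250⁴ = 27.344px
Augmented fourth: 11.2 × 1.414⁴ = 44.773px
Difference: 44.773 − 27.344 = 17.429px

17.4px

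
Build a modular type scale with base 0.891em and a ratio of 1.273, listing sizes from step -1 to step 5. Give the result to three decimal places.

Step -1: 0.891 ÷ 1.273 = 0.700
Step 0: 0.891em
Step 1: 0.891 × 1.273 = 1.134
Step 2: 0.891 × 1.273² = 1.444
Step 3: 0.891 × 1.273³ = 1.838
Step 4: 0.891 × 1.273⁴ = 2.340
Step 5: 0.891 × 1.273⁵ = 2.979

0.700em, 0.891em, 1.134em, 1.444em, 1.838em, 2.340em, 2.979em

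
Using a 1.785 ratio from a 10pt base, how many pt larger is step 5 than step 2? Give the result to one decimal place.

Step 2: 10.0 × 1.785² = 31.862pt
Step 5: 10.0 × 1.785⁵ = 181.214pt
Difference: 181.214 − 31.862 = 149.352pt

149.4pt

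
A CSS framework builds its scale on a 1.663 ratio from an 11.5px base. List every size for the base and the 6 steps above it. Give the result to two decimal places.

11.50px, 19.12px, 31.80px, 52.89px, 87.96px, 146.27px, 243.25px

Step 0: 11.5px
Step 1: 11.5 × 1.663 = 19.12
Step 2: 11.5 × 1.663² = 31.80
Step 3: 11.5 × 1.663³ = 52.89
Step 4: 11.5 × 1.663⁴ = 87.96
Step 5: 11.5 × 1.663⁵ = 146.27
Step 6: 11.5 × 1.663⁶ = 243.25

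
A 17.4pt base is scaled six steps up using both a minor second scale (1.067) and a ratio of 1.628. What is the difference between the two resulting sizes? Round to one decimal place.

Minor second: 17.4 × 1.067⁶ = 25.676pt
At 1.628: 17.4 × 1.628⁶ = 323.948pt
Difference: 323.948 − 25.676 = 298.272pt

298.3pt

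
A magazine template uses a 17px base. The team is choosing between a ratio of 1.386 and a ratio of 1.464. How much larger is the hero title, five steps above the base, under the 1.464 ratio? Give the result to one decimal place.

27.4px

At 1.386: 17.0 × 1.386⁵ = 86.949px
At 1.464: 17.0 × 1.464⁵ = 114.328px
Difference: 114.328 − 86.949 = 27.379px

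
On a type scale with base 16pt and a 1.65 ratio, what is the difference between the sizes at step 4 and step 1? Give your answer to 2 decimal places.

92.19pt

Step 1: 16.0 × 1.65 = 26.4000pt
Step 4: 16.0 × 1.65⁴ = 118.5921pt
Difference: 118.5921 − 26.4000 = 92.1921pt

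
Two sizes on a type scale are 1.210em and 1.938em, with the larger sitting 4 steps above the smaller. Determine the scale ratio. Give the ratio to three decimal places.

1.125

r⁴ = 1.938 / 1.210, so r = (1.938/1.210)^(1/4).
r = 1.6017^(1/4) ≈ 1.1250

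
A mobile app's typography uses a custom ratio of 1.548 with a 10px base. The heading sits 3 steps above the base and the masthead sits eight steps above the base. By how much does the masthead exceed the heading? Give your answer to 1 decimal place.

Step 3: 10.0 × 1.548³ = 37.095px
Step 8: 10.0 × 1.548⁸ = 329.737px
Difference: 329.737 − 37.095 = 292.642px

292.6px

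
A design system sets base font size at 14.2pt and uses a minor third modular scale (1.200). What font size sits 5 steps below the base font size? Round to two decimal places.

5.71pt

Each step on a modular scale multiplies by the ratio, so the size n steps from the base is base × ratioⁿ.
14.2 ÷ 1.200⁵ = 14.2 ÷ 2.48832 ≈ 5.71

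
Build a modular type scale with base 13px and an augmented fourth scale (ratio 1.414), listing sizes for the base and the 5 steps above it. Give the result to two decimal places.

13.00px, 18.38px, 25.99px, 36.75px, 51.97px, 73.48px

Step 0: 13px
Step 1: 13.0 × 1.414 = 18.38
Step 2: 13.0 × 1.414² = 25.99
Step 3: 13.0 × 1.414³ = 36.75
Step 4: 13.0 × 1.414⁴ = 51.97
Step 5: 13.0 × 1.414⁵ = 73.48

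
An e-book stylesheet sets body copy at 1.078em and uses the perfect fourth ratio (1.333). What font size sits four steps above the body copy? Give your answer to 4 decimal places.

3.4036em

A modular type scale is a geometric sequence: sizeₙ = base × rⁿ.
1.078 × 1.333⁴ = 1.078 × 3.15733 ≈ 3.4036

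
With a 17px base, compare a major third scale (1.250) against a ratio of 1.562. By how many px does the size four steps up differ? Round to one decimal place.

Major third: 17.0 × 1.250⁴ = 41.504px
At 1.562: 17.0 × 1.562⁴ = 101.198px
Difference: 101.198 − 41.504 = 59.694px

59.7px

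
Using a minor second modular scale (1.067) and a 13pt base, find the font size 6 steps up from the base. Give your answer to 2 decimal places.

19.18pt

13.0 × 1.067⁶ = 13.0 × 1.47566 ≈ 19.18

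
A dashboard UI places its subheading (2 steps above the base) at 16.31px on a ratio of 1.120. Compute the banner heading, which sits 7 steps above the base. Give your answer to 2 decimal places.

16.31 × 1.120⁵ = 16.31 × 1.76234 ≈ 28.744

28.74px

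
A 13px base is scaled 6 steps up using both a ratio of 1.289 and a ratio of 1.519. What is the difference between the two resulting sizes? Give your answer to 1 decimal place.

100.1px

At 1.289: 13.0 × 1.289⁶ = 59.629px
At 1.519: 13.0 × 1.519⁶ = 159.695px
Difference: 159.695 − 59.629 = 100.066px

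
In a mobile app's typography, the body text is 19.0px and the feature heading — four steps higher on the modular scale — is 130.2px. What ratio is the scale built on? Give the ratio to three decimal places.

r⁴ = 130.2 / 19.0, so r = (130.2/19.0)^(1/4).
r = 6.8526^(1/4) ≈ 1.6179

1.618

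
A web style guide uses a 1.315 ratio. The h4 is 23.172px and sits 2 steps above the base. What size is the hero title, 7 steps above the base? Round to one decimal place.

91.1px

Moving from step +2 to step +7 is 5 steps up, so multiply by r⁵.
23.172 × 1.315⁵ = 23.172 × 3.93214 ≈ 91.116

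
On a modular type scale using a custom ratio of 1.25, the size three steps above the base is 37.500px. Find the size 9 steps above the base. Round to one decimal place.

143.1px

37.500 × 1.25⁶ = 37.500 × 3.81470 ≈ 143.051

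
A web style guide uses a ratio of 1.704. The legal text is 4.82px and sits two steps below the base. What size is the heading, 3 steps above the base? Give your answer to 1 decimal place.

69.2px

4.82 × 1.704⁵ = 4.82 × 14.36640 ≈ 69.246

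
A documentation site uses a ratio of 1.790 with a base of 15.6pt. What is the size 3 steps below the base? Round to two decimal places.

Every step multiplies by the scale ratio.
15.6 ÷ 1.790³ = 15.6 ÷ 5.73534 ≈ 2.72

2.72pt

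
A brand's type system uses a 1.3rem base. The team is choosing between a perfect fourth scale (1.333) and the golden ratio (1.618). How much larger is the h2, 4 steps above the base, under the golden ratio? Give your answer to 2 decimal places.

4.81rem

Perfect fourth: 1.3 × 1.333⁴ = 4.1045rem
Golden ratio: 1.3 × 1.618⁴ = 8.9096rem
Difference: 8.9096 − 4.1045 = 4.8051rem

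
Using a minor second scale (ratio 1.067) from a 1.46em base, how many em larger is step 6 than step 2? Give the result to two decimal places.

0.49em

Step 2: 1.46 × 1.067² = 1.6622em
Step 6: 1.46 × 1.067⁶ = 2.1545em
Difference: 2.1545 − 1.6622 = 0.4923em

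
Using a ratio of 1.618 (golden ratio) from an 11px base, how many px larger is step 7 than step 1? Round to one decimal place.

301.5px

Step 1: 11.0 × 1.618 = 17.798px
Step 7: 11.0 × 1.618⁷ = 319.332px
Difference: 319.332 − 17.798 = 301.534px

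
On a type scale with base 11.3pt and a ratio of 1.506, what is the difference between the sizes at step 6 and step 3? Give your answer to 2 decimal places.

Step 3: 11.3 × 1.506³ = 38.5970pt
Step 6: 11.3 × 1.506⁶ = 131.8343pt
Difference: 131.8343 − 38.5970 = 93.2373pt

93.24pt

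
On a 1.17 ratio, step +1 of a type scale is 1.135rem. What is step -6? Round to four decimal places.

Moving from step +1 to step -6 is 7 steps down, so divide by r⁷.
1.135 ÷ 1.17⁷ = 1.135 ÷ 3.00124 ≈ 0.3782

0.3782rem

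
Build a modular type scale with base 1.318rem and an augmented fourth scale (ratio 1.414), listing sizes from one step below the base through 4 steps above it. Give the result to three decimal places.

0.932rem, 1.318rem, 1.864rem, 2.635rem, 3.726rem, 5.269rem

Step -1: 1.318 ÷ 1.414 = 0.932
Step 0: 1.318rem
Step 1: 1.318 × 1.414 = 1.864
Step 2: 1.318 × 1.414² = 2.635
Step 3: 1.318 × 1.414³ = 3.726
Step 4: 1.318 × 1.414⁴ = 5.269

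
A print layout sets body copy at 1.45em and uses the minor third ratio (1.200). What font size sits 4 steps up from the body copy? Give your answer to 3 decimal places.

1.45 × 1.200⁴ = 1.45 × 2.07360 ≈ 3.007

3.007em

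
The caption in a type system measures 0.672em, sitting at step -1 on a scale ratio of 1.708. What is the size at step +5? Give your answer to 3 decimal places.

0.672 × 1.708⁶ = 0.672 × 24.82717 ≈ 16.684

16.684em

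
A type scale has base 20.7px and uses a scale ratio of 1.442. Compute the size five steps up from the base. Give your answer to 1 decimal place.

129.1px

Every step multiplies by the scale ratio.
20.7 × 1.442⁵ = 20.7 × 6.23485 ≈ 129.06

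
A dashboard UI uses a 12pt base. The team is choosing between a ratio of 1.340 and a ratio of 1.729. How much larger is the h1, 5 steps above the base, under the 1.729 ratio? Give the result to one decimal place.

133.6pt

At 1.340: 12.0 × 1.340⁵ = 51.845pt
At 1.729: 12.0 × 1.729⁵ = 185.420pt
Difference: 185.420 − 51.845 = 133.575pt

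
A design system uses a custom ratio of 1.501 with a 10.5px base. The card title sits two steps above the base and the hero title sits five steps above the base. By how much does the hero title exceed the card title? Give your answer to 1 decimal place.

Step 2: 10.5 × 1.501² = 23.657px
Step 5: 10.5 × 1.501⁵ = 80.001px
Difference: 80.001 − 23.657 = 56.344px

56.3px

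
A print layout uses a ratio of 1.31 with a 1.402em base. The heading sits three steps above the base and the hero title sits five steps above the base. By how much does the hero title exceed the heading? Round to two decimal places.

2.26em

Step 3: 1.402 × 1.31³ = 3.1518em
Step 5: 1.402 × 1.31⁵ = 5.4088em
Difference: 5.4088 − 3.1518 = 2.2570em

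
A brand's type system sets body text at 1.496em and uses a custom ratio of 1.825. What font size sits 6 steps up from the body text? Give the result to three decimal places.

55.272em

Every step multiplies by the scale ratio.
1.496 × 1.825⁶ = 1.496 × 36.94683 ≈ 55.272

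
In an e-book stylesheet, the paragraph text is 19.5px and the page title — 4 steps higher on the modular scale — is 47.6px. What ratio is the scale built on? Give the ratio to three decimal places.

The ratio satisfies 19.5 × r⁴ = 47.6, so r = (47.6 / 19.5)^(1/4).
r = 2.4410^(1/4) ≈ 1.2500

1.250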